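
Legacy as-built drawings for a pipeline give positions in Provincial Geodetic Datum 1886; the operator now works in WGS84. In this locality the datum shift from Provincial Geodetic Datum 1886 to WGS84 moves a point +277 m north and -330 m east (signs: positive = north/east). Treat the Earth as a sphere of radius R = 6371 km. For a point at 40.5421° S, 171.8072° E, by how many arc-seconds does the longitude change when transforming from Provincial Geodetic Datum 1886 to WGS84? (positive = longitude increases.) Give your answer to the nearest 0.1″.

Δλ = -14.1″

At latitude -40.5421°, cos φ = 0.759929.
One radian of longitude at latitude φ spans R cos φ, so Δλ = ΔE / (R cos φ) = -330.0 / (6371000 × 0.759929) = -6.8161e-05 rad = -14.059″.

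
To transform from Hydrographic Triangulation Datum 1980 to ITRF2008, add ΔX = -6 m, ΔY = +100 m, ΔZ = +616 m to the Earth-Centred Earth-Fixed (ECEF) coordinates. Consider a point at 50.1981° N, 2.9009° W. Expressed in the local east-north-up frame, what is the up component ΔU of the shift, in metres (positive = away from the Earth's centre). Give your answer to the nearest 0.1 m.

ΔU = 466.2 m

The local up (radial) axis is (cos φ cos λ, cos φ sin λ, sin φ), giving ΔU = -3.836 − 3.240 + 473.250 = 466.17 m.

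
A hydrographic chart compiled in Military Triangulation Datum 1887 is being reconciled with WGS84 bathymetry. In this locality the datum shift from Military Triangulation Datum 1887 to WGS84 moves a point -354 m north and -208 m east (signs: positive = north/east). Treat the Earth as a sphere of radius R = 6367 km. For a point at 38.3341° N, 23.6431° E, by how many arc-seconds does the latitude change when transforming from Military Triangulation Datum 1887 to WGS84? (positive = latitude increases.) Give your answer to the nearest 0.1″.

Δφ = -11.5″

On a sphere of radius R, 1 rad of latitude = R, so Δφ = ΔN / R = -354.0 / 6367000 = -5.5599e-05 rad = -11.468″.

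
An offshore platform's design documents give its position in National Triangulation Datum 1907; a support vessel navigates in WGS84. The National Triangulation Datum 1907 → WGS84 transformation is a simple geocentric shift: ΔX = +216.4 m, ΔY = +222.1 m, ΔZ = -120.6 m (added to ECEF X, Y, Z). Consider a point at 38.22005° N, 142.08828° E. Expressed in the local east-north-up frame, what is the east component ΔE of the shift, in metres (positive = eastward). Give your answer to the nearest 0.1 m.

ΔE = -308.2 m

At φ = 38.22005°, λ = 142.08828°: sin φ = 0.618683, cos φ = 0.785640, sin λ = 0.614447, cos λ = -0.788958.
ΔE = −sin λ·ΔX + cos λ·ΔY = −(0.614447)·(216.4) + (-0.788958)·(222.1) = -308.19 m.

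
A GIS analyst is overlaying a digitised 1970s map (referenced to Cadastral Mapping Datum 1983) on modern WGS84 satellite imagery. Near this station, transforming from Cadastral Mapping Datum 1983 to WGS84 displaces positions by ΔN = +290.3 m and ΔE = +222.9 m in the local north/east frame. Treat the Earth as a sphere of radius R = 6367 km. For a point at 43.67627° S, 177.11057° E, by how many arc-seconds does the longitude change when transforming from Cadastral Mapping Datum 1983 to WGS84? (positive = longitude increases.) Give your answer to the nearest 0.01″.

At latitude -43.67627°, cos φ = 0.723253.
One radian of longitude at latitude φ spans R cos φ, so Δλ = ΔE / (R cos φ) = 222.9 / (6367000 × 0.723253) = 4.8404e-05 rad = 9.984″.

Δλ = 9.98″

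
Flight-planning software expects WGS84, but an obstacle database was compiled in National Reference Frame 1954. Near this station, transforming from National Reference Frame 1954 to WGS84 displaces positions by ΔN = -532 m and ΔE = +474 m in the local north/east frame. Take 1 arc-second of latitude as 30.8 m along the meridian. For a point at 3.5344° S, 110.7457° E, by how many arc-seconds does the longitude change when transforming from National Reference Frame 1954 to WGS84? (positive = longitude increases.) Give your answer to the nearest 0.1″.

Δλ = 15.4″

At latitude -3.5344°, cos φ = 0.998098.
1″ of longitude at this latitude = 30.80 × cos φ = 30.7414 m, so Δλ = 474.0 / 30.7414 = 15.419″.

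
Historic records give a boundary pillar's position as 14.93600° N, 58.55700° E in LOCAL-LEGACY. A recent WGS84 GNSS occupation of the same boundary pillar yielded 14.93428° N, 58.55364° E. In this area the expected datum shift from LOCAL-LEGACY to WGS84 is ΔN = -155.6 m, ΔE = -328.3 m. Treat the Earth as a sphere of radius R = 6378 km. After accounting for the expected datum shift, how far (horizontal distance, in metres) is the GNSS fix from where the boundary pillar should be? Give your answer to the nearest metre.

Observed coordinate differences: Δφ = -0.00172°, Δλ = -0.00336°.
Converting to metres (1° lat = 111317 m, cos φ = 0.966214): observed ΔN = -191.5 m, observed ΔE = -361.4 m.
Subtracting the expected shift leaves a residual of -191.5 − (-155.6) = -35.9 m north and -361.4 − (-328.3) = -33.1 m east.
Residual distance = √((-35.9)² + (-33.1)²) = 48.8 m.

49 m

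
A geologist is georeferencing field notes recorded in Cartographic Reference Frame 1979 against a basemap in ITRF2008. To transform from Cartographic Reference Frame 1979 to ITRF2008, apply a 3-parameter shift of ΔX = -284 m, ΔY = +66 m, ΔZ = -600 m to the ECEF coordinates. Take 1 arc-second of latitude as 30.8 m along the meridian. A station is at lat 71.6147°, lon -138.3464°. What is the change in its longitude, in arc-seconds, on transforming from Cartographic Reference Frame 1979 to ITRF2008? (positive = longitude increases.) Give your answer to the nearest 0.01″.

sin φ = 0.948957, cos φ = 0.315406, sin λ = -0.664625, cos λ = -0.747177.
East component: ΔE = −sin λ·ΔX + cos λ·ΔY = −(-0.664625)(-284) + (-0.747177)(66) = -238.07 m.
1° of latitude spans 3600 × 30.80 = 110880 m; at latitude φ, 1° of longitude spans that × cos φ = 34972.2 m, so Δλ = -238.07 / 34972.2 × 3600 = -24.506″.

Δλ = -24.51″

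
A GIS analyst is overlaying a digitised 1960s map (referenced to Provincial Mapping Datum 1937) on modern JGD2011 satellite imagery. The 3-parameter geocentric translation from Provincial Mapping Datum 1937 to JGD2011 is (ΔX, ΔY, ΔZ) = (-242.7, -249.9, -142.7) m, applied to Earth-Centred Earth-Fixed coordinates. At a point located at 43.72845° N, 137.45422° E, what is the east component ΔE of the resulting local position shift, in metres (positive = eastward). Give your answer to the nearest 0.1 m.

The local east axis at (φ, λ) is (−sin λ, cos λ, 0), so ΔE = −sin(137.45422°)·(-242.7) + cos(137.45422°)·(-249.9) = 348.22 m.

ΔE = 348.2 m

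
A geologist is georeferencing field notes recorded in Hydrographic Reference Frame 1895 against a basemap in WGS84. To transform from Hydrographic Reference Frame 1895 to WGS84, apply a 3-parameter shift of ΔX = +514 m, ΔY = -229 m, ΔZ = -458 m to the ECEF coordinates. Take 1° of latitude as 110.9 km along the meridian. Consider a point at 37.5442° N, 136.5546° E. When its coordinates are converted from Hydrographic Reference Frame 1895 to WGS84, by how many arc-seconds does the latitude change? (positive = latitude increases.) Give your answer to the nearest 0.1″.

Δφ = -1.3″

sin φ = 0.609373, cos φ = 0.792883, sin λ = 0.687663, cos λ = -0.726030.
North component: ΔN = −sin φ cos λ·ΔX − sin φ sin λ·ΔY + cos φ·ΔZ = −(0.609373)(-0.726030)(514) − (0.609373)(0.687663)(-229) + (0.792883)(-458) = -39.77 m.
1° of latitude spans 110900 m, so Δφ = -39.77 / 110900 × 3600 = -1.291″.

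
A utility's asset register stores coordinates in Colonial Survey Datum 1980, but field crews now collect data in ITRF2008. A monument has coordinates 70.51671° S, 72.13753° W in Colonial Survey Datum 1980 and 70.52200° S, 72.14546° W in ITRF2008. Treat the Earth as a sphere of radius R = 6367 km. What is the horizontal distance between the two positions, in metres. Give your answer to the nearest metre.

657 m

Δφ = -70.52200° − -70.51671° = -0.00529°; Δλ = -72.14546° − -72.13753° = -0.00793°.
1° along a meridian = πR/180 = 111125 m.
ΔN = Δφ × 111125 = -587.9 m; ΔE = Δλ × 111125 × cos(-70.51671°) = -0.00793 × 111125 × 0.333532 = -293.9 m.
Distance = √(ΔE² + ΔN²) = √((-293.9)² + (-587.9)²) = 657.2 m.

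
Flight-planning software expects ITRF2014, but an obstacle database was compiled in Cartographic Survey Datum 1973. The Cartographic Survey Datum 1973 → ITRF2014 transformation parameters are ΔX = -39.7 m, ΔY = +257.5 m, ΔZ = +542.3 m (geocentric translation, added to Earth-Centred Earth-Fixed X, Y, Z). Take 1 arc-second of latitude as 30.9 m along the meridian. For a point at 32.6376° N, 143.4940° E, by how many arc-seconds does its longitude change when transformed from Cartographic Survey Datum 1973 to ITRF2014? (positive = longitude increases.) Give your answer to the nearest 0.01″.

sin φ = 0.539324, cos φ = 0.842099, sin λ = 0.594907, cos λ = -0.803795.
East component: ΔE = −sin λ·ΔX + cos λ·ΔY = −(0.594907)(-39.7) + (-0.803795)(257.5) = -183.36 m.
1° of latitude spans 3600 × 30.90 = 111240 m; at latitude φ, 1° of longitude spans that × cos φ = 93675.1 m, so Δλ = -183.36 / 93675.1 × 3600 = -7.047″.

Δλ = -7.05″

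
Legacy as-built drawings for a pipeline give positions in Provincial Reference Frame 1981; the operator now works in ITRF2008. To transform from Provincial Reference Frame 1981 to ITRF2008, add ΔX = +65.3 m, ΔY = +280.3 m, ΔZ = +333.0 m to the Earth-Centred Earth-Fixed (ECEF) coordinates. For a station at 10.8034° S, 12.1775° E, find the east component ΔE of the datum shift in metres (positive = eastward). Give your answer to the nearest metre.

ΔE = 260 m

At φ = -10.8034°, λ = 12.1775°: sin φ = -0.187440, cos φ = 0.982276, sin λ = 0.210941, cos λ = 0.977499.
ΔE = −sin λ·ΔX + cos λ·ΔY = −(0.210941)·(65.3) + (0.977499)·(280.3) = 260.22 m.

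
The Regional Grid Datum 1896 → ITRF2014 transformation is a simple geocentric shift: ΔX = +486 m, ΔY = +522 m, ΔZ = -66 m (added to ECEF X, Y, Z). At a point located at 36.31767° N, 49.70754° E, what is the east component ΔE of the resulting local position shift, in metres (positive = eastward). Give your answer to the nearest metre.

ΔE = -33 m

At φ = 36.31767°, λ = 49.70754°: sin φ = 0.592262, cos φ = 0.805746, sin λ = 0.762753, cos λ = 0.646689.
ΔE = −sin λ·ΔX + cos λ·ΔY = −(0.762753)·(486) + (0.646689)·(522) = -33.13 m.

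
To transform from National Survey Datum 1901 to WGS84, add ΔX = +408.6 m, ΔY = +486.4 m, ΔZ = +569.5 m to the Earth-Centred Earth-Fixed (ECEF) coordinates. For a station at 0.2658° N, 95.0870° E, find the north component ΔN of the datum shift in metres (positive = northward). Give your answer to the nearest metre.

ΔN = 567 m

The local north axis is (−sin φ cos λ, −sin φ sin λ, cos φ), giving ΔN = 0.168 − 2.248 + 569.494 = 567.41 m.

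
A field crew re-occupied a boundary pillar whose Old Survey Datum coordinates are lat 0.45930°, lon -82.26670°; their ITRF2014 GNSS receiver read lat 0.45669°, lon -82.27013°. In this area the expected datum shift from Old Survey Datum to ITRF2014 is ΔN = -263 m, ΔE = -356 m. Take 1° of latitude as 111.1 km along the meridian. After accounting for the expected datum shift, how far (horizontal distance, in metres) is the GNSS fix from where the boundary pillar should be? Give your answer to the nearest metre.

37 m

Observed coordinate differences: Δφ = -0.00261°, Δλ = -0.00343°.
Converting to metres (1° lat = 111100 m, cos φ = 0.999968): observed ΔN = -290.0 m, observed ΔE = -381.1 m.
Subtracting the expected shift leaves a residual of -290.0 − (-263) = -27.0 m north and -381.1 − (-356) = -25.1 m east.
Residual distance = √((-27.0)² + (-25.1)²) = 36.8 m.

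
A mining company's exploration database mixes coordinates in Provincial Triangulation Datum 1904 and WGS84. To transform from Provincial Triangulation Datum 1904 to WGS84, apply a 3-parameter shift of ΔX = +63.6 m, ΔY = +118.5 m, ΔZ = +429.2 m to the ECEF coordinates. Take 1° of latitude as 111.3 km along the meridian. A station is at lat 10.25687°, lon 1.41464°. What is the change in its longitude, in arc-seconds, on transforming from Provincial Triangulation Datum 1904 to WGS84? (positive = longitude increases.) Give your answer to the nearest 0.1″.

sin φ = 0.178062, cos φ = 0.984019, sin λ = 0.024688, cos λ = 0.999695.
East component: ΔE = −sin λ·ΔX + cos λ·ΔY = −(0.024688)(63.6) + (0.999695)(118.5) = 116.89 m.
1° of latitude spans 111300 m; at latitude φ, 1° of longitude spans that × cos φ = 109521.4 m, so Δλ = 116.89 / 109521.4 × 3600 = 3.842″.

Δλ = 3.8″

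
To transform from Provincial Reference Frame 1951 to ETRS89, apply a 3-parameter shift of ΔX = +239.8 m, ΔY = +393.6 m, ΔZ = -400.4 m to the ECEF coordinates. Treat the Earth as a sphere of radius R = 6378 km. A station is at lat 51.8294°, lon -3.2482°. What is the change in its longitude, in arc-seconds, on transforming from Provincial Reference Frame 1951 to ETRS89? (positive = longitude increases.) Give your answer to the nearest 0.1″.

sin φ = 0.786174, cos φ = 0.618005, sin λ = -0.056661, cos λ = 0.998393.
East component: ΔE = −sin λ·ΔX + cos λ·ΔY = −(-0.056661)(239.8) + (0.998393)(393.6) = 406.56 m.
1° of latitude spans πR/180 = 111317 m; at latitude φ, 1° of longitude spans that × cos φ = 68794.5 m, so Δλ = 406.56 / 68794.5 × 3600 = 21.275″.

Δλ = 21.3″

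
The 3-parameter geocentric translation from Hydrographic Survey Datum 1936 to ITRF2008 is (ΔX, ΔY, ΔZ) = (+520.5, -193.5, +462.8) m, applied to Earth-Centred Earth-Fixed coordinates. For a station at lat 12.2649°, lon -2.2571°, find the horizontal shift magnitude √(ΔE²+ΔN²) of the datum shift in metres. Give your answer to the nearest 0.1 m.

381.5 m

The local east axis at (φ, λ) is (−sin λ, cos λ, 0), so ΔE = −sin(-2.2571°)·520.5 + cos(-2.2571°)·(-193.5) = -172.85 m.
The local north axis is (−sin φ cos λ, −sin φ sin λ, cos φ), giving ΔN = -110.485 − 1.619 + 452.237 = 340.13 m.
Horizontal magnitude = √(ΔE² + ΔN²) = √((-172.85)² + 340.13²) = 381.53 m.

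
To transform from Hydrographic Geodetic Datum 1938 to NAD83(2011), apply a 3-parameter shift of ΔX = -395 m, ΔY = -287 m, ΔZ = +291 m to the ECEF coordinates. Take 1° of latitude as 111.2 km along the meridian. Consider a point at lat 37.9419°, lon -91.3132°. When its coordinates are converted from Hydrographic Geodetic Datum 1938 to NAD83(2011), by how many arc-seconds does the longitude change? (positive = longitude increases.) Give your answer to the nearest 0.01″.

sin φ = 0.614862, cos φ = 0.788635, sin λ = -0.999737, cos λ = -0.022918.
East component: ΔE = −sin λ·ΔX + cos λ·ΔY = −(-0.999737)(-395) + (-0.022918)(-287) = -388.32 m.
1° of latitude spans 111200 m; at latitude φ, 1° of longitude spans that × cos φ = 87696.2 m, so Δλ = -388.32 / 87696.2 × 3600 = -15.941″.

Δλ = -15.94″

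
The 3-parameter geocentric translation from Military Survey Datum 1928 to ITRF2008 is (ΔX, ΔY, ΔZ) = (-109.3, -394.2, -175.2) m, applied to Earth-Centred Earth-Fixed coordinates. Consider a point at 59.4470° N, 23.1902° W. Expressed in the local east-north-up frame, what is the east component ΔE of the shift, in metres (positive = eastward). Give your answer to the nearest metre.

At φ = 59.4470°, λ = -23.1902°: sin φ = 0.861159, cos φ = 0.508335, sin λ = -0.393785, cos λ = 0.919203.
ΔE = −sin λ·ΔX + cos λ·ΔY = −(-0.393785)·(-109.3) + (0.919203)·(-394.2) = -405.39 m.

ΔE = -405 m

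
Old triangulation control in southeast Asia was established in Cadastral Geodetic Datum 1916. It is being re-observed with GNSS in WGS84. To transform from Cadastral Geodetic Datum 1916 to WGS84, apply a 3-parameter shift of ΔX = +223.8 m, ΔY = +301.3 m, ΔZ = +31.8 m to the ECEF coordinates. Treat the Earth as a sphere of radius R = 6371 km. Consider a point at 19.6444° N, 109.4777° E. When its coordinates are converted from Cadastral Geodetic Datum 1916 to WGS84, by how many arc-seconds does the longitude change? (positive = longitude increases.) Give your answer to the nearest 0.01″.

Δλ = -10.71″

sin φ = 0.336181, cos φ = 0.941797, sin λ = 0.942771, cos λ = -0.333440.
East component: ΔE = −sin λ·ΔX + cos λ·ΔY = −(0.942771)(223.8) + (-0.333440)(301.3) = -311.46 m.
1° of latitude spans πR/180 = 111195 m; at latitude φ, 1° of longitude spans that × cos φ = 104723.1 m, so Δλ = -311.46 / 104723.1 × 3600 = -10.707″.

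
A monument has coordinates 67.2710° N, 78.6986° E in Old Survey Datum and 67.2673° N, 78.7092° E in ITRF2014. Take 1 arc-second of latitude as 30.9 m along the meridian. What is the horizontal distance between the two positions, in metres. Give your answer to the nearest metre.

614 m

Δφ = 67.2673° − 67.2710° = -0.0037°; Δλ = 78.7092° − 78.6986° = +0.0106°.
1° of latitude = 3600 × 30.90 = 111240 m.
ΔN = Δφ × 111240 = -411.6 m; ΔE = Δλ × 111240 × cos(67.2710°) = +0.0106 × 111240 × 0.386373 = 455.6 m.
Distance = √(ΔE² + ΔN²) = √(455.6² + (-411.6)²) = 614.0 m.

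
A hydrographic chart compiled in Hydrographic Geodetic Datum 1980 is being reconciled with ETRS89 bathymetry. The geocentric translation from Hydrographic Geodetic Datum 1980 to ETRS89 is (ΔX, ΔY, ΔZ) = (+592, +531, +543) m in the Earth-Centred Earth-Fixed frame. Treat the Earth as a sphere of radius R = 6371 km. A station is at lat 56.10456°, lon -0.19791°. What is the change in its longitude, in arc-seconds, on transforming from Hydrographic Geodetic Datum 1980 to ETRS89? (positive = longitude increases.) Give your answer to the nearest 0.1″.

Δλ = 30.9″

sin φ = 0.830057, cos φ = 0.557679, sin λ = -0.003454, cos λ = 0.999994.
East component: ΔE = −sin λ·ΔX + cos λ·ΔY = −(-0.003454)(592) + (0.999994)(531) = 533.04 m.
1° of latitude spans πR/180 = 111195 m; at latitude φ, 1° of longitude spans that × cos φ = 62011.1 m, so Δλ = 533.04 / 62011.1 × 3600 = 30.945″.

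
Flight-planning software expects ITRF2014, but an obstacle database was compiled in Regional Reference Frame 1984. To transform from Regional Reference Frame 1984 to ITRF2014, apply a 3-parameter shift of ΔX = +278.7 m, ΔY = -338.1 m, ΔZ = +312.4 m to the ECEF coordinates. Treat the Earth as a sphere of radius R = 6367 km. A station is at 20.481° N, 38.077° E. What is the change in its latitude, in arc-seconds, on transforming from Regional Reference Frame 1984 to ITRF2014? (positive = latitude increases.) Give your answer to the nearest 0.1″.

Δφ = 9.4″

sin φ = 0.349897, cos φ = 0.936788, sin λ = 0.616720, cos λ = 0.787183.
North component: ΔN = −sin φ cos λ·ΔX − sin φ sin λ·ΔY + cos φ·ΔZ = −(0.349897)(0.787183)(278.7) − (0.349897)(0.616720)(-338.1) + (0.936788)(312.4) = 288.85 m.
1° of latitude spans πR/180 = 111125 m, so Δφ = 288.85 / 111125 × 3600 = 9.357″.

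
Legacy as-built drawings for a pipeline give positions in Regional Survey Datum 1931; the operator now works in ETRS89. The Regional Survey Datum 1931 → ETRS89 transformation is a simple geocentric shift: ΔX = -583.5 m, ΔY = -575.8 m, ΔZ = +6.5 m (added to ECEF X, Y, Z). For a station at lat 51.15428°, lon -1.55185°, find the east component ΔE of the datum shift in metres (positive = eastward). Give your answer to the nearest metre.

ΔE = -591 m

At φ = 51.15428°, λ = -1.55185°: sin φ = 0.778838, cos φ = 0.627225, sin λ = -0.027082, cos λ = 0.999633.
ΔE = −sin λ·ΔX + cos λ·ΔY = −(-0.027082)·(-583.5) + (0.999633)·(-575.8) = -591.39 m.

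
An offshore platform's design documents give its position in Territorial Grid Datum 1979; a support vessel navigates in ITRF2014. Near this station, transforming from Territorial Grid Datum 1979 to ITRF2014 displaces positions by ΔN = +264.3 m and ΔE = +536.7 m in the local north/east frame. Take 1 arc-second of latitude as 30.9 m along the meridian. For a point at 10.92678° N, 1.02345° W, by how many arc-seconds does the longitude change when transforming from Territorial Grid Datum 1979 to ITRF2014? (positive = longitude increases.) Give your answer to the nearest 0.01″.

Δλ = 17.69″

At latitude 10.92678°, cos φ = 0.981870.
1″ of longitude at this latitude = 30.90 × cos φ = 30.3398 m, so Δλ = 536.7 / 30.3398 = 17.690″.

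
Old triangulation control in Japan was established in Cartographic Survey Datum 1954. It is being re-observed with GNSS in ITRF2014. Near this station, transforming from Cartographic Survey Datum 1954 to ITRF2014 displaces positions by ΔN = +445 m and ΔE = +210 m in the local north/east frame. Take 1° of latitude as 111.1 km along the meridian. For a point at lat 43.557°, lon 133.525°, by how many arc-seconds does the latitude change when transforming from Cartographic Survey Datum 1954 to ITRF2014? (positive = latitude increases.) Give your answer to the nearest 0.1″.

Δφ = 14.4″

1° of latitude = 111.1 km, so Δφ = 445.0 / 111100 = 0.0040054° = 14.419″.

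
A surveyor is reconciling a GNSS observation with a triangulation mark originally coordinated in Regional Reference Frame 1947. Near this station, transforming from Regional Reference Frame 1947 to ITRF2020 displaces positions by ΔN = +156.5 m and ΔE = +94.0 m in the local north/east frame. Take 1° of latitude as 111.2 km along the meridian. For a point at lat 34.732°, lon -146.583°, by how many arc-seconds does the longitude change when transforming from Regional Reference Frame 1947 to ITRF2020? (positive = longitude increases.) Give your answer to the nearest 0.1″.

At latitude 34.732°, cos φ = 0.821826.
1° of longitude at this latitude = 111.2 × cos φ = 91.39 km, so Δλ = 94.0 / 91387.0 = 0.0010286° = 3.703″.

Δλ = 3.7″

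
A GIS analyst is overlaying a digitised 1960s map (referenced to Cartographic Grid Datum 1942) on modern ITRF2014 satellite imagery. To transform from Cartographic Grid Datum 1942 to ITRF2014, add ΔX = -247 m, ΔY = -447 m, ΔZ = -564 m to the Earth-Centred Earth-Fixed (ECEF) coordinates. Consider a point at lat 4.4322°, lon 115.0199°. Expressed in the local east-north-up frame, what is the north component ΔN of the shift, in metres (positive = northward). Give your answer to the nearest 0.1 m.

At φ = 4.4322°, λ = 115.0199°: sin φ = 0.077279, cos φ = 0.997009, sin λ = 0.906161, cos λ = -0.422933.
ΔN = −sin φ cos λ·ΔX − sin φ sin λ·ΔY + cos φ·ΔZ = −(0.077279)(-0.422933)(-247) − (0.077279)(0.906161)(-447) + (0.997009)(-564) = -539.08 m.

ΔN = -539.1 m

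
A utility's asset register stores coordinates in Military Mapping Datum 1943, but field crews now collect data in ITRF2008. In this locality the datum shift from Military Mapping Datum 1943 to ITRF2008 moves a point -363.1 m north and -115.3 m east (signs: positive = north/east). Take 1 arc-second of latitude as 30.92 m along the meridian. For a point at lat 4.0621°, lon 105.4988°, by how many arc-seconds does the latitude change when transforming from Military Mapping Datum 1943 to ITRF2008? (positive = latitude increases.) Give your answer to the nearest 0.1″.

1″ of latitude = 30.92 m, so Δφ = -363.1 / 30.92 = -11.743″.

Δφ = -11.7″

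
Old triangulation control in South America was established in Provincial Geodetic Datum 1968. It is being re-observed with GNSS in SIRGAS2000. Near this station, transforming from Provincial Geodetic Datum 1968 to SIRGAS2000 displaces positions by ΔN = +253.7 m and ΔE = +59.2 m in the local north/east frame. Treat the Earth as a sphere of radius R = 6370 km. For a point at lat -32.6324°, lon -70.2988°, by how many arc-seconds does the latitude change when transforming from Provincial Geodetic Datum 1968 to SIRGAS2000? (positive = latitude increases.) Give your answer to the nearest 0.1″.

On a sphere of radius R, 1 rad of latitude = R, so Δφ = ΔN / R = 253.7 / 6370000 = 3.9827e-05 rad = 8.215″.

Δφ = 8.2″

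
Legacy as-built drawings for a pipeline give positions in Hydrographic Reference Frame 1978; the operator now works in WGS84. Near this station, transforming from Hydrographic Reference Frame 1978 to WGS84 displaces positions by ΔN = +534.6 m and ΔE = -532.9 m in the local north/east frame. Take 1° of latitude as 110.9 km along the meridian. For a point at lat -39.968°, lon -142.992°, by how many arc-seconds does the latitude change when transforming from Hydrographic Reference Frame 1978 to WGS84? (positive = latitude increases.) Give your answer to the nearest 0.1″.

Δφ = 17.4″

1° of latitude = 110.9 km, so Δφ = 534.6 / 110900 = 0.0048206° = 17.354″.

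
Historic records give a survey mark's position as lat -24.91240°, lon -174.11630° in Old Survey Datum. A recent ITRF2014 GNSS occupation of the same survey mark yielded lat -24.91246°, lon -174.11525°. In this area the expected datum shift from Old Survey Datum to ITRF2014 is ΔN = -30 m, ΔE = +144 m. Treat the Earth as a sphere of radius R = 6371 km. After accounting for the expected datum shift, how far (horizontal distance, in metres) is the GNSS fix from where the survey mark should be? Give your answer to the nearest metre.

Observed coordinate differences: Δφ = -0.00006°, Δλ = +0.00105°.
Converting to metres (1° lat = 111195 m, cos φ = 0.906953): observed ΔN = -6.7 m, observed ΔE = 105.9 m.
Subtracting the expected shift leaves a residual of -6.7 − (-30) = 23.3 m north and 105.9 − (144) = -38.1 m east.
Residual distance = √(23.3² + (-38.1)²) = 44.7 m.

45 m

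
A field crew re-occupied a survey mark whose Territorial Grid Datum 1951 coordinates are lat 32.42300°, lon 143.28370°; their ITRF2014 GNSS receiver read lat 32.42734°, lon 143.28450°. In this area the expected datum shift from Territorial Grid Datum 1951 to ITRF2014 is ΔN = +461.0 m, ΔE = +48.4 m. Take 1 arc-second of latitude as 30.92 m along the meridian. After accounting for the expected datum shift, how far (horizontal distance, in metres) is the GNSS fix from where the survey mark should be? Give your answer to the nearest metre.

Observed coordinate differences: Δφ = +0.00434°, Δλ = +0.00080°.
Converting to metres (1° lat = 111312 m, cos φ = 0.844113): observed ΔN = 483.1 m, observed ΔE = 75.2 m.
Subtracting the expected shift leaves a residual of 483.1 − (461.0) = 22.1 m north and 75.2 − (48.4) = 26.8 m east.
Residual distance = √(22.1² + 26.8²) = 34.7 m.

35 m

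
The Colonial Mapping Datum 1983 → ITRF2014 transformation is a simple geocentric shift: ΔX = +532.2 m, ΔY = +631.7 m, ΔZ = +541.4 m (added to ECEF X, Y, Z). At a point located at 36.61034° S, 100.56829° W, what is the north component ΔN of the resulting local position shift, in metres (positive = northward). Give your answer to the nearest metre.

The local north axis is (−sin φ cos λ, −sin φ sin λ, cos φ), giving ΔN = -58.211 − 370.336 + 434.587 = 6.04 m.

ΔN = 6 m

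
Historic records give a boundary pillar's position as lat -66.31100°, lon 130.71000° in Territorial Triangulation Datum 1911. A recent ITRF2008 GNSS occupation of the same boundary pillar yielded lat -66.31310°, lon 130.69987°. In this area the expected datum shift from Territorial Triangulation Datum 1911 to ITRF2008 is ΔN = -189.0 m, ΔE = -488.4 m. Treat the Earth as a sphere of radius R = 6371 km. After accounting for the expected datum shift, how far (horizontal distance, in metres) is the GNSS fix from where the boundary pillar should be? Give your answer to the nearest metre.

57 m

Observed coordinate differences: Δφ = -0.00210°, Δλ = -0.01013°.
Converting to metres (1° lat = 111195 m, cos φ = 0.401772): observed ΔN = -233.5 m, observed ΔE = -452.6 m.
Subtracting the expected shift leaves a residual of -233.5 − (-189.0) = -44.5 m north and -452.6 − (-488.4) = 35.8 m east.
Residual distance = √((-44.5)² + 35.8²) = 57.1 m.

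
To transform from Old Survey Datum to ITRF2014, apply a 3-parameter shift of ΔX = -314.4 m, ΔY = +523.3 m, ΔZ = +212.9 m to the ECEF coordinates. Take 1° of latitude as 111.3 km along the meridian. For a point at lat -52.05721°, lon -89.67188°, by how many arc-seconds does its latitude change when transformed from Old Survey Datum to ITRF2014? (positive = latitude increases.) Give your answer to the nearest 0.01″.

Δφ = -9.16″

sin φ = -0.788625, cos φ = 0.614874, sin λ = -0.999984, cos λ = 0.005727.
North component: ΔN = −sin φ cos λ·ΔX − sin φ sin λ·ΔY + cos φ·ΔZ = −(-0.788625)(0.005727)(-314.4) − (-0.788625)(-0.999984)(523.3) + (0.614874)(212.9) = -283.19 m.
1° of latitude spans 111300 m, so Δφ = -283.19 / 111300 × 3600 = -9.160″.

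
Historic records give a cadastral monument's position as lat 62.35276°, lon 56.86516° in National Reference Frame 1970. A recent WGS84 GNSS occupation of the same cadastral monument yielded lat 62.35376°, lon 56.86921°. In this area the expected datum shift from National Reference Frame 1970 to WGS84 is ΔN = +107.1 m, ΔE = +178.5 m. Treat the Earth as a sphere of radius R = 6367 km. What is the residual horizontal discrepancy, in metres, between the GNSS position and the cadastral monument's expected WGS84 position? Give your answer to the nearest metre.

31 m

Observed coordinate differences: Δφ = +0.00100°, Δλ = +0.00405°.
Converting to metres (1° lat = 111125 m, cos φ = 0.464027): observed ΔN = 111.1 m, observed ΔE = 208.8 m.
Subtracting the expected shift leaves a residual of 111.1 − (107.1) = 4.0 m north and 208.8 − (178.5) = 30.3 m east.
Residual distance = √(4.0² + 30.3²) = 30.6 m.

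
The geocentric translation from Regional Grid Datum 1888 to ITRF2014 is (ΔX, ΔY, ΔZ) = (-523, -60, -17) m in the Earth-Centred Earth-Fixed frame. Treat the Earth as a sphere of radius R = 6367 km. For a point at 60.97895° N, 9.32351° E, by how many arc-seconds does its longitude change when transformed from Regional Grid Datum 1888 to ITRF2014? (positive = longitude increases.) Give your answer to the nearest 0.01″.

Δλ = 1.70″

sin φ = 0.874442, cos φ = 0.485131, sin λ = 0.162009, cos λ = 0.986789.
East component: ΔE = −sin λ·ΔX + cos λ·ΔY = −(0.162009)(-523) + (0.986789)(-60) = 25.52 m.
1° of latitude spans πR/180 = 111125 m; at latitude φ, 1° of longitude spans that × cos φ = 53910.2 m, so Δλ = 25.52 / 53910.2 × 3600 = 1.704″.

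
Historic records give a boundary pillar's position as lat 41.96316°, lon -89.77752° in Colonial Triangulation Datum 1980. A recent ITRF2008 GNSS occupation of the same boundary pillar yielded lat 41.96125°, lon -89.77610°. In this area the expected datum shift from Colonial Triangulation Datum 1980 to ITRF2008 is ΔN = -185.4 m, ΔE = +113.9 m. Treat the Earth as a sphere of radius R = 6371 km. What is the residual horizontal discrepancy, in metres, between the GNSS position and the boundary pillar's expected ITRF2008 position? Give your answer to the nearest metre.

27 m

Observed coordinate differences: Δφ = -0.00191°, Δλ = +0.00142°.
Converting to metres (1° lat = 111195 m, cos φ = 0.743575): observed ΔN = -212.4 m, observed ΔE = 117.4 m.
Subtracting the expected shift leaves a residual of -212.4 − (-185.4) = -27.0 m north and 117.4 − (113.9) = 3.5 m east.
Residual distance = √((-27.0)² + 3.5²) = 27.2 m.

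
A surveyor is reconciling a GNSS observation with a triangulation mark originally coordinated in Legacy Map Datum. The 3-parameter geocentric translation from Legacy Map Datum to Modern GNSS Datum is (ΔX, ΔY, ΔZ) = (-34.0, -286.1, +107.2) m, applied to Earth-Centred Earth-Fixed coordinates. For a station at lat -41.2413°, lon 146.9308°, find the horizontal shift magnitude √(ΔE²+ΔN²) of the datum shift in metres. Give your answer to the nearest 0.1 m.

At φ = -41.2413°, λ = 146.9308°: sin φ = -0.659232, cos φ = 0.751940, sin λ = 0.545652, cos λ = -0.838012.
ΔE = −sin λ·ΔX + cos λ·ΔY = −(0.545652)·(-34.0) + (-0.838012)·(-286.1) = 258.31 m.
ΔN = −sin φ cos λ·ΔX − sin φ sin λ·ΔY + cos φ·ΔZ = −(-0.659232)(-0.838012)(-34.0) − (-0.659232)(0.545652)(-286.1) + (0.751940)(107.2) = -3.52 m.
Horizontal magnitude = √(ΔE² + ΔN²) = √(258.31² + (-3.52)²) = 258.33 m.

258.3 m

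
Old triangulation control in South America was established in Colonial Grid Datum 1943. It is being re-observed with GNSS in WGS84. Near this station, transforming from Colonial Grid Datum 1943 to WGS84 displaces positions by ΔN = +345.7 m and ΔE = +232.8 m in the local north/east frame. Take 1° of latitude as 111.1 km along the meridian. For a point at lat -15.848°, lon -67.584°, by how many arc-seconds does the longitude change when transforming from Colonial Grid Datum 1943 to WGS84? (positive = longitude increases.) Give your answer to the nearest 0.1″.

At latitude -15.848°, cos φ = 0.961990.
1° of longitude at this latitude = 111.1 × cos φ = 106.88 km, so Δλ = 232.8 / 106877.0 = 0.0021782° = 7.842″.

Δλ = 7.8″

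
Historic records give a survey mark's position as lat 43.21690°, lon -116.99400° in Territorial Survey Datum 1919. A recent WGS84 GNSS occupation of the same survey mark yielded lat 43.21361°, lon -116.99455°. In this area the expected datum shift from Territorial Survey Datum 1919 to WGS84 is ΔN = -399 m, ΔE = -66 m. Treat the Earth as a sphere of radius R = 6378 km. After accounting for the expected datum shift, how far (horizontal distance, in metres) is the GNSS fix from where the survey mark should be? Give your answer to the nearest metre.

Observed coordinate differences: Δφ = -0.00329°, Δλ = -0.00055°.
Converting to metres (1° lat = 111317 m, cos φ = 0.728767): observed ΔN = -366.2 m, observed ΔE = -44.6 m.
Subtracting the expected shift leaves a residual of -366.2 − (-399) = 32.8 m north and -44.6 − (-66) = 21.4 m east.
Residual distance = √(32.8² + 21.4²) = 39.1 m.

39 m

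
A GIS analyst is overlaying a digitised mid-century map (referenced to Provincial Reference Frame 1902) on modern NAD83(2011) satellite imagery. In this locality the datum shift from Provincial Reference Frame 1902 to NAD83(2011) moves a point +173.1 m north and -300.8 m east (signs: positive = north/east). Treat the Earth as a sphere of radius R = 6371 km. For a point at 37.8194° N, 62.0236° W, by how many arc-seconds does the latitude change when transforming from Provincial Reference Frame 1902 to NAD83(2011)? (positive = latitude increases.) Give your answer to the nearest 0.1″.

On a sphere of radius R, 1 rad of latitude = R, so Δφ = ΔN / R = 173.1 / 6371000 = 2.7170e-05 rad = 5.604″.

Δφ = 5.6″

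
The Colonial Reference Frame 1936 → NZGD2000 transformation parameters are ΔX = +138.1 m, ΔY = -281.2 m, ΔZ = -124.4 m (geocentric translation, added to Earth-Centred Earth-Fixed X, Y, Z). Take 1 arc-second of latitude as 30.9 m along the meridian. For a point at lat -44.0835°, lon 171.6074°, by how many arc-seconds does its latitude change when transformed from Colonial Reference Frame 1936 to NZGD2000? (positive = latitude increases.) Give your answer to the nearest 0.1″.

Δφ = -6.9″

sin φ = -0.695706, cos φ = 0.718327, sin λ = 0.145955, cos λ = -0.989291.
North component: ΔN = −sin φ cos λ·ΔX − sin φ sin λ·ΔY + cos φ·ΔZ = −(-0.695706)(-0.989291)(138.1) − (-0.695706)(0.145955)(-281.2) + (0.718327)(-124.4) = -212.96 m.
1° of latitude spans 3600 × 30.90 = 111240 m, so Δφ = -212.96 / 111240 × 3600 = -6.892″.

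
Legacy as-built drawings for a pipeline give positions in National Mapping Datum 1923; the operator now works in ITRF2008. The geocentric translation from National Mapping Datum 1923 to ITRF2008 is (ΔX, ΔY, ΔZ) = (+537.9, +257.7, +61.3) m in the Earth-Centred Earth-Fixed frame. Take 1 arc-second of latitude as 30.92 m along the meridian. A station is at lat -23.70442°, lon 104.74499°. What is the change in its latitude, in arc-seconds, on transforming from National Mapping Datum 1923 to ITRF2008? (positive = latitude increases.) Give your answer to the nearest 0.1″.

sin φ = -0.402018, cos φ = 0.915632, sin λ = 0.967068, cos λ = -0.254517.
North component: ΔN = −sin φ cos λ·ΔX − sin φ sin λ·ΔY + cos φ·ΔZ = −(-0.402018)(-0.254517)(537.9) − (-0.402018)(0.967068)(257.7) + (0.915632)(61.3) = 101.28 m.
1° of latitude spans 3600 × 30.92 = 111312 m, so Δφ = 101.28 / 111312 × 3600 = 3.275″.

Δφ = 3.3″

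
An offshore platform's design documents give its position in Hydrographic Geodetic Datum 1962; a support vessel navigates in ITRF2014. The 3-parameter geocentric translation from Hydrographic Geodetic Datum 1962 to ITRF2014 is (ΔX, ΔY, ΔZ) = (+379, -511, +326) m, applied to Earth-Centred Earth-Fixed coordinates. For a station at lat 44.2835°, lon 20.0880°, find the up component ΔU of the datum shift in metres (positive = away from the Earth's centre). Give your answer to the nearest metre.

The local up (radial) axis is (cos φ cos λ, cos φ sin λ, sin φ), giving ΔU = 254.818 − 125.646 + 227.616 = 356.79 m.

ΔU = 357 m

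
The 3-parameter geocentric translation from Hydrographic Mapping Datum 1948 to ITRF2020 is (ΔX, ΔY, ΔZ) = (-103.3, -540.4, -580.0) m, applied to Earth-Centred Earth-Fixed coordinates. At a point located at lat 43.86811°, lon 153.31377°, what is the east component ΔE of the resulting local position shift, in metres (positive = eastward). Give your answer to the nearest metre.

ΔE = 529 m

At φ = 43.86811°, λ = 153.31377°: sin φ = 0.693001, cos φ = 0.720937, sin λ = 0.449104, cos λ = -0.893479.
ΔE = −sin λ·ΔX + cos λ·ΔY = −(0.449104)·(-103.3) + (-0.893479)·(-540.4) = 529.23 m.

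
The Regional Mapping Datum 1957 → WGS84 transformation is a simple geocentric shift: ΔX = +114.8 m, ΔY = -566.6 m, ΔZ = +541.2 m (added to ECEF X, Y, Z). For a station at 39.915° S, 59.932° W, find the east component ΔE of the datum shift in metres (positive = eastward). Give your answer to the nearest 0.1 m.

ΔE = -184.5 m

At φ = -39.915°, λ = -59.932°: sin φ = -0.641650, cos φ = 0.766997, sin λ = -0.865431, cos λ = 0.501027.
ΔE = −sin λ·ΔX + cos λ·ΔY = −(-0.865431)·(114.8) + (0.501027)·(-566.6) = -184.53 m.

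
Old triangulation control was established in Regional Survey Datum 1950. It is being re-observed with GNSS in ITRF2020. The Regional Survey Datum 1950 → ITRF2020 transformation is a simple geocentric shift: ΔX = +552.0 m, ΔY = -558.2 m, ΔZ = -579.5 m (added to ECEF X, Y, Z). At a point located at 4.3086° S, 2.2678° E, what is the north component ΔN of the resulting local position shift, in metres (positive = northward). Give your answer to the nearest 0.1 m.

ΔN = -538.1 m

At φ = -4.3086°, λ = 2.2678°: sin φ = -0.075128, cos φ = 0.997174, sin λ = 0.039570, cos λ = 0.999217.
ΔN = −sin φ cos λ·ΔX − sin φ sin λ·ΔY + cos φ·ΔZ = −(-0.075128)(0.999217)(552.0) − (-0.075128)(0.039570)(-558.2) + (0.997174)(-579.5) = -538.08 m.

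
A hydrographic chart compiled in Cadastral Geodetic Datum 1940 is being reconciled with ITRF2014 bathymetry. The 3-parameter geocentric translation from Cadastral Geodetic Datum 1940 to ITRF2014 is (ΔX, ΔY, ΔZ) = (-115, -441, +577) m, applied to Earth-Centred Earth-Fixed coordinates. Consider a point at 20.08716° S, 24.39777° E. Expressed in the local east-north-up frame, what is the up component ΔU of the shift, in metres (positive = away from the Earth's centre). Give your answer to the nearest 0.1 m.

The local up (radial) axis is (cos φ cos λ, cos φ sin λ, sin φ), giving ΔU = -98.360 − 171.083 − 198.170 = -467.61 m.

ΔU = -467.6 m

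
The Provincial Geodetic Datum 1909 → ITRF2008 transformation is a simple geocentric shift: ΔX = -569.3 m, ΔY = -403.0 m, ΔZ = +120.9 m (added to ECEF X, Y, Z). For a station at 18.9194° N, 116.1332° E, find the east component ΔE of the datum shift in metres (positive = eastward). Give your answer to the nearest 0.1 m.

At φ = 18.9194°, λ = 116.1332°: sin φ = 0.324238, cos φ = 0.945976, sin λ = 0.897773, cos λ = -0.440459.
ΔE = −sin λ·ΔX + cos λ·ΔY = −(0.897773)·(-569.3) + (-0.440459)·(-403.0) = 688.61 m.

ΔE = 688.6 m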